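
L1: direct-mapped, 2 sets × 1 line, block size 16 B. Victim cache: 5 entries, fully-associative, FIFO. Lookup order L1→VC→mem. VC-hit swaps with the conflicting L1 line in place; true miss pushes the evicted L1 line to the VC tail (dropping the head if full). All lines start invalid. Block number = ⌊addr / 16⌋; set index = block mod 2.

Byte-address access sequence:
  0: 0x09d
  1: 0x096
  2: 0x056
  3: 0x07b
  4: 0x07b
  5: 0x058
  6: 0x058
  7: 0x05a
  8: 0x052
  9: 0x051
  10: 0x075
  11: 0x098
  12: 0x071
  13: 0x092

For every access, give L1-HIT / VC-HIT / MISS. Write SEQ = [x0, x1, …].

  [0] addr=0x9d blk=9 s=1: MISS | VC []
  [1] addr=0x96 blk=9 s=1: L1-HIT | VC []
  [2] addr=0x56 blk=5 s=1: MISS | VC [9]
  [3] addr=0x7b blk=7 s=1: MISS | VC [9, 5]
  [4] addr=0x7b blk=7 s=1: L1-HIT | VC [9, 5]
  [5] addr=0x58 blk=5 s=1: VC-HIT | VC [9, 7]
  [6] addr=0x58 blk=5 s=1: L1-HIT | VC [9, 7]
  [7] addr=0x5a blk=5 s=1: L1-HIT | VC [9, 7]
  [8] addr=0x52 blk=5 s=1: L1-HIT | VC [9, 7]
  [9] addr=0x51 blk=5 s=1: L1-HIT | VC [9, 7]
  [10] addr=0x75 blk=7 s=1: VC-HIT | VC [9, 5]
  [11] addr=0x98 blk=9 s=1: VC-HIT | VC [7, 5]
  [12] addr=0x71 blk=7 s=1: VC-HIT | VC [9, 5]
  [13] addr=0x92 blk=9 s=1: VC-HIT | VC [7, 5]

SEQ = [MISS, L1-HIT, MISS, MISS, L1-HIT, VC-HIT, L1-HIT, L1-HIT, L1-HIT, L1-HIT, VC-HIT, VC-HIT, VC-HIT, VC-HIT]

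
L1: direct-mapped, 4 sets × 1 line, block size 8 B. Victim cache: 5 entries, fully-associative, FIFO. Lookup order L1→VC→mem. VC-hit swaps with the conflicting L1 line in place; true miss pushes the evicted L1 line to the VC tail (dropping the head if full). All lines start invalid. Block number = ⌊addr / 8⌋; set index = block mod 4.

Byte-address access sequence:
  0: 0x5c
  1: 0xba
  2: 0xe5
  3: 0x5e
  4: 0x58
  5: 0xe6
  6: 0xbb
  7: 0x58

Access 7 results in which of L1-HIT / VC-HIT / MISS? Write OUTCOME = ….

OUTCOME = VC-HIT

#0 0x5c→b11/s3 MISS; vc=[]
#1 0xba→b23/s3 MISS; vc=[11]
#2 0xe5→b28/s0 MISS; vc=[11]
#3 0x5e→b11/s3 VC-HIT; vc=[23]
#4 0x58→b11/s3 L1-HIT; vc=[23]
#5 0xe6→b28/s0 L1-HIT; vc=[23]
#6 0xbb→b23/s3 VC-HIT; vc=[11]
#7 0x58→b11/s3 VC-HIT; vc=[23]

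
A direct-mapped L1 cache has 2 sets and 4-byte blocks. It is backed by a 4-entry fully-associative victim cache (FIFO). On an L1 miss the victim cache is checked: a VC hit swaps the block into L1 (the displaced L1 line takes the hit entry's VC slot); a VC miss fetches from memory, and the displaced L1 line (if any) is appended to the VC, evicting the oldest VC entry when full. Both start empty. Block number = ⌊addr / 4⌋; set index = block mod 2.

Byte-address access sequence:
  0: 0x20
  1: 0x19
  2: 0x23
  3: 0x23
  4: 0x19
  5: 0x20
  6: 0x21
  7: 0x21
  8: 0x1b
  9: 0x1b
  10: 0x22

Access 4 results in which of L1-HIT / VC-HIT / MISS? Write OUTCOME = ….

#0 0x20→b8/s0 MISS; vc=[]
#1 0x19→b6/s0 MISS; vc=[8]
#2 0x23→b8/s0 VC-HIT; vc=[6]
#3 0x23→b8/s0 L1-HIT; vc=[6]
#4 0x19→b6/s0 VC-HIT; vc=[8]
#5 0x20→b8/s0 VC-HIT; vc=[6]
#6 0x21→b8/s0 L1-HIT; vc=[6]
#7 0x21→b8/s0 L1-HIT; vc=[6]
#8 0x1b→b6/s0 VC-HIT; vc=[8]
#9 0x1b→b6/s0 L1-HIT; vc=[8]
#10 0x22→b8/s0 VC-HIT; vc=[6]

OUTCOME = VC-HIT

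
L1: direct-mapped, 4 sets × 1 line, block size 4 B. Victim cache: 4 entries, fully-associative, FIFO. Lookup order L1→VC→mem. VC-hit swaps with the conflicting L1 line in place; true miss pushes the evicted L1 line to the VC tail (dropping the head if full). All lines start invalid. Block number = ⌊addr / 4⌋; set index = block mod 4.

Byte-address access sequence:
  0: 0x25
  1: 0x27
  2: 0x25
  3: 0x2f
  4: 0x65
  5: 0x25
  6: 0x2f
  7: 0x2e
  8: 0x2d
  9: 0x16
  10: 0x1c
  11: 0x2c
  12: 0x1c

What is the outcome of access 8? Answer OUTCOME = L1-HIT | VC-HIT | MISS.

OUTCOME = L1-HIT

  [0] addr=0x25 blk=9 s=1: MISS | VC []
  [1] addr=0x27 blk=9 s=1: L1-HIT | VC []
  [2] addr=0x25 blk=9 s=1: L1-HIT | VC []
  [3] addr=0x2f blk=11 s=3: MISS | VC []
  [4] addr=0x65 blk=25 s=1: MISS | VC [9]
  [5] addr=0x25 blk=9 s=1: VC-HIT | VC [25]
  [6] addr=0x2f blk=11 s=3: L1-HIT | VC [25]
  [7] addr=0x2e blk=11 s=3: L1-HIT | VC [25]
  [8] addr=0x2d blk=11 s=3: L1-HIT | VC [25]
  [9] addr=0x16 blk=5 s=1: MISS | VC [25, 9]
  [10] addr=0x1c blk=7 s=3: MISS | VC [25, 9, 11]
  [11] addr=0x2c blk=11 s=3: VC-HIT | VC [25, 9, 7]
  [12] addr=0x1c blk=7 s=3: VC-HIT | VC [25, 9, 11]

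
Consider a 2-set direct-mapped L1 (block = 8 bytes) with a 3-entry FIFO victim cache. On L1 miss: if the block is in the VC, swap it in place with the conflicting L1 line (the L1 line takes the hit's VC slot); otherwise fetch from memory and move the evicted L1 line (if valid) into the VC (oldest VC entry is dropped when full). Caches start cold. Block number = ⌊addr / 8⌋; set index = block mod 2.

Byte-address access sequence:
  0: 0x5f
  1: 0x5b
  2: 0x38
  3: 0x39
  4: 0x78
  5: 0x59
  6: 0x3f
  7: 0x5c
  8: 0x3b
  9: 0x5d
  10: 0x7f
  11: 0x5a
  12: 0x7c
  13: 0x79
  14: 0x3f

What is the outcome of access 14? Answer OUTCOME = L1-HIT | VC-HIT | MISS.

OUTCOME = VC-HIT

0: 0x5f (blk 11, set 1) → MISS  vc=[]
1: 0x5b (blk 11, set 1) → L1-HIT  vc=[]
2: 0x38 (blk 7, set 1) → MISS  vc=[11]
3: 0x39 (blk 7, set 1) → L1-HIT  vc=[11]
4: 0x78 (blk 15, set 1) → MISS  vc=[11, 7]
5: 0x59 (blk 11, set 1) → VC-HIT  vc=[15, 7]
6: 0x3f (blk 7, set 1) → VC-HIT  vc=[15, 11]
7: 0x5c (blk 11, set 1) → VC-HIT  vc=[15, 7]
8: 0x3b (blk 7, set 1) → VC-HIT  vc=[15, 11]
9: 0x5d (blk 11, set 1) → VC-HIT  vc=[15, 7]
10: 0x7f (blk 15, set 1) → VC-HIT  vc=[11, 7]
11: 0x5a (blk 11, set 1) → VC-HIT  vc=[15, 7]
12: 0x7c (blk 15, set 1) → VC-HIT  vc=[11, 7]
13: 0x79 (blk 15, set 1) → L1-HIT  vc=[11, 7]
14: 0x3f (blk 7, set 1) → VC-HIT  vc=[11, 15]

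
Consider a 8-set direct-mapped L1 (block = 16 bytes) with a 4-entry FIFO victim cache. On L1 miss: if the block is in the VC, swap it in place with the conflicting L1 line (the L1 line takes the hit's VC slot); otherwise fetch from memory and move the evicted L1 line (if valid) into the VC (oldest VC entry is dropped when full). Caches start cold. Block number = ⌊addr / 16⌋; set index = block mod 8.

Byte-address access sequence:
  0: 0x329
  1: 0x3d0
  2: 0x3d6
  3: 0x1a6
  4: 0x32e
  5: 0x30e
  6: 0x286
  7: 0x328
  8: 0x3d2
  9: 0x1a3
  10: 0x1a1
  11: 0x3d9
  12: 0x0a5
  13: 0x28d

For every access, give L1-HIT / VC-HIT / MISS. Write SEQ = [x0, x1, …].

#0 0x329→b50/s2 MISS; vc=[]
#1 0x3d0→b61/s5 MISS; vc=[]
#2 0x3d6→b61/s5 L1-HIT; vc=[]
#3 0x1a6→b26/s2 MISS; vc=[50]
#4 0x32e→b50/s2 VC-HIT; vc=[26]
#5 0x30e→b48/s0 MISS; vc=[26]
#6 0x286→b40/s0 MISS; vc=[26,48]
#7 0x328→b50/s2 L1-HIT; vc=[26,48]
#8 0x3d2→b61/s5 L1-HIT; vc=[26,48]
#9 0x1a3→b26/s2 VC-HIT; vc=[50,48]
#10 0x1a1→b26/s2 L1-HIT; vc=[50,48]
#11 0x3d9→b61/s5 L1-HIT; vc=[50,48]
#12 0xa5→b10/s2 MISS; vc=[50,48,26]
#13 0x28d→b40/s0 L1-HIT; vc=[50,48,26]

SEQ = [MISS, MISS, L1-HIT, MISS, VC-HIT, MISS, MISS, L1-HIT, L1-HIT, VC-HIT, L1-HIT, L1-HIT, MISS, L1-HIT]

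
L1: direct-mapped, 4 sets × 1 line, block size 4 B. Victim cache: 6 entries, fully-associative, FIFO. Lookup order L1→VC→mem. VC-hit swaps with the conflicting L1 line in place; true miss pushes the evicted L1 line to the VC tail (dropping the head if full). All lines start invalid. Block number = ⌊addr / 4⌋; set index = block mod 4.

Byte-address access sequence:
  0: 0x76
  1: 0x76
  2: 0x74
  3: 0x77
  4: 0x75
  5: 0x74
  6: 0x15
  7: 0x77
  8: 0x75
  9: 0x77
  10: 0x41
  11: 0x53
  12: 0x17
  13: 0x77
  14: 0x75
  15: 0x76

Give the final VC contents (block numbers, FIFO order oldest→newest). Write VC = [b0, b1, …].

0: 0x76 (blk 29, set 1) → MISS  vc=[]
1: 0x76 (blk 29, set 1) → L1-HIT  vc=[]
2: 0x74 (blk 29, set 1) → L1-HIT  vc=[]
3: 0x77 (blk 29, set 1) → L1-HIT  vc=[]
4: 0x75 (blk 29, set 1) → L1-HIT  vc=[]
5: 0x74 (blk 29, set 1) → L1-HIT  vc=[]
6: 0x15 (blk 5, set 1) → MISS  vc=[29]
7: 0x77 (blk 29, set 1) → VC-HIT  vc=[5]
8: 0x75 (blk 29, set 1) → L1-HIT  vc=[5]
9: 0x77 (blk 29, set 1) → L1-HIT  vc=[5]
10: 0x41 (blk 16, set 0) → MISS  vc=[5]
11: 0x53 (blk 20, set 0) → MISS  vc=[5, 16]
12: 0x17 (blk 5, set 1) → VC-HIT  vc=[29, 16]
13: 0x77 (blk 29, set 1) → VC-HIT  vc=[5, 16]
14: 0x75 (blk 29, set 1) → L1-HIT  vc=[5, 16]
15: 0x76 (blk 29, set 1) → L1-HIT  vc=[5, 16]

VC = [5, 16]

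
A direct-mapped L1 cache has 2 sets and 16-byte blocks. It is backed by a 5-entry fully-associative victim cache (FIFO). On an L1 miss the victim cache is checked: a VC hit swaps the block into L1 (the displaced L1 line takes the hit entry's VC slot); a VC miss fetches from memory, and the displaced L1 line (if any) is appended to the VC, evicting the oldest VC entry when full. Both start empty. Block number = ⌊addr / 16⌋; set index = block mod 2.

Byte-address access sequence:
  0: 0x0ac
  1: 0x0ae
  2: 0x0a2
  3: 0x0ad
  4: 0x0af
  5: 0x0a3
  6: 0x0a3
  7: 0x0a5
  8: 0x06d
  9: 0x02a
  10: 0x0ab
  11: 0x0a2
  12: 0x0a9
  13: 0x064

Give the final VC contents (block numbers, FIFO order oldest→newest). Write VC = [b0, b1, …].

0: 0xac (blk 10, set 0) → MISS  vc=[]
1: 0xae (blk 10, set 0) → L1-HIT  vc=[]
2: 0xa2 (blk 10, set 0) → L1-HIT  vc=[]
3: 0xad (blk 10, set 0) → L1-HIT  vc=[]
4: 0xaf (blk 10, set 0) → L1-HIT  vc=[]
5: 0xa3 (blk 10, set 0) → L1-HIT  vc=[]
6: 0xa3 (blk 10, set 0) → L1-HIT  vc=[]
7: 0xa5 (blk 10, set 0) → L1-HIT  vc=[]
8: 0x6d (blk 6, set 0) → MISS  vc=[10]
9: 0x2a (blk 2, set 0) → MISS  vc=[10, 6]
10: 0xab (blk 10, set 0) → VC-HIT  vc=[2, 6]
11: 0xa2 (blk 10, set 0) → L1-HIT  vc=[2, 6]
12: 0xa9 (blk 10, set 0) → L1-HIT  vc=[2, 6]
13: 0x64 (blk 6, set 0) → VC-HIT  vc=[2, 10]

VC = [2, 10]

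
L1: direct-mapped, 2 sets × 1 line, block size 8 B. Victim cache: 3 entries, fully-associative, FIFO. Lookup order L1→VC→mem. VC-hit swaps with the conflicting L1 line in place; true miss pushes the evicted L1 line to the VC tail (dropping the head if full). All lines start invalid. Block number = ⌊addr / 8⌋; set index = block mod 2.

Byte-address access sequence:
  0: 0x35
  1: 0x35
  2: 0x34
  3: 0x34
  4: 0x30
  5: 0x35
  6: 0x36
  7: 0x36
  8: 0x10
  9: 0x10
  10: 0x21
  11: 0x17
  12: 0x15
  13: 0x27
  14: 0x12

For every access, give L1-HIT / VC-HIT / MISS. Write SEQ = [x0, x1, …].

#0 0x35→b6/s0 MISS; vc=[]
#1 0x35→b6/s0 L1-HIT; vc=[]
#2 0x34→b6/s0 L1-HIT; vc=[]
#3 0x34→b6/s0 L1-HIT; vc=[]
#4 0x30→b6/s0 L1-HIT; vc=[]
#5 0x35→b6/s0 L1-HIT; vc=[]
#6 0x36→b6/s0 L1-HIT; vc=[]
#7 0x36→b6/s0 L1-HIT; vc=[]
#8 0x10→b2/s0 MISS; vc=[6]
#9 0x10→b2/s0 L1-HIT; vc=[6]
#10 0x21→b4/s0 MISS; vc=[6,2]
#11 0x17→b2/s0 VC-HIT; vc=[6,4]
#12 0x15→b2/s0 L1-HIT; vc=[6,4]
#13 0x27→b4/s0 VC-HIT; vc=[6,2]
#14 0x12→b2/s0 VC-HIT; vc=[6,4]

SEQ = [MISS, L1-HIT, L1-HIT, L1-HIT, L1-HIT, L1-HIT, L1-HIT, L1-HIT, MISS, L1-HIT, MISS, VC-HIT, L1-HIT, VC-HIT, VC-HIT]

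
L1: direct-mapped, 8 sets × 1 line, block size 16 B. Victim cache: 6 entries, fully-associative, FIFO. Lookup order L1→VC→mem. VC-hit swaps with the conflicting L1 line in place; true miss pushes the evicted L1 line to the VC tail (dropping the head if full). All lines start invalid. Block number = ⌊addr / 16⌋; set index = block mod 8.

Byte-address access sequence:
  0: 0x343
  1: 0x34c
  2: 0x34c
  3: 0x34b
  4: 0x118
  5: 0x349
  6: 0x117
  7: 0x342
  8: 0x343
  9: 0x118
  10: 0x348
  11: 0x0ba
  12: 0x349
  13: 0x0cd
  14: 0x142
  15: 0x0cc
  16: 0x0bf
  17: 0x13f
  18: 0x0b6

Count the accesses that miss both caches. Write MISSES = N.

  [0] addr=0x343 blk=52 s=4: MISS | VC []
  [1] addr=0x34c blk=52 s=4: L1-HIT | VC []
  [2] addr=0x34c blk=52 s=4: L1-HIT | VC []
  [3] addr=0x34b blk=52 s=4: L1-HIT | VC []
  [4] addr=0x118 blk=17 s=1: MISS | VC []
  [5] addr=0x349 blk=52 s=4: L1-HIT | VC []
  [6] addr=0x117 blk=17 s=1: L1-HIT | VC []
  [7] addr=0x342 blk=52 s=4: L1-HIT | VC []
  [8] addr=0x343 blk=52 s=4: L1-HIT | VC []
  [9] addr=0x118 blk=17 s=1: L1-HIT | VC []
  [10] addr=0x348 blk=52 s=4: L1-HIT | VC []
  [11] addr=0xba blk=11 s=3: MISS | VC []
  [12] addr=0x349 blk=52 s=4: L1-HIT | VC []
  [13] addr=0xcd blk=12 s=4: MISS | VC [52]
  [14] addr=0x142 blk=20 s=4: MISS | VC [52, 12]
  [15] addr=0xcc blk=12 s=4: VC-HIT | VC [52, 20]
  [16] addr=0xbf blk=11 s=3: L1-HIT | VC [52, 20]
  [17] addr=0x13f blk=19 s=3: MISS | VC [52, 20, 11]
  [18] addr=0xb6 blk=11 s=3: VC-HIT | VC [52, 20, 19]

MISSES = 6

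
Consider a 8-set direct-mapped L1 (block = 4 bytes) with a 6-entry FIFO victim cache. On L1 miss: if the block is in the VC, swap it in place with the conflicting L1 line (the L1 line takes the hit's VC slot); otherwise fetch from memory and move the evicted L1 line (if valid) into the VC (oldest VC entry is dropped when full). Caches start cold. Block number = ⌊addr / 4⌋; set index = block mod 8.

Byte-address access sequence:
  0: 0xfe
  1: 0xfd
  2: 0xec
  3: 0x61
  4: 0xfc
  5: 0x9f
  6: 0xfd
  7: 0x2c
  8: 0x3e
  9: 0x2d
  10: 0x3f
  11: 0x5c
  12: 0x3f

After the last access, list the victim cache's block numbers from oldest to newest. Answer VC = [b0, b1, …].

VC = [39, 59, 63, 23]

  [0] addr=0xfe blk=63 s=7: MISS | VC []
  [1] addr=0xfd blk=63 s=7: L1-HIT | VC []
  [2] addr=0xec blk=59 s=3: MISS | VC []
  [3] addr=0x61 blk=24 s=0: MISS | VC []
  [4] addr=0xfc blk=63 s=7: L1-HIT | VC []
  [5] addr=0x9f blk=39 s=7: MISS | VC [63]
  [6] addr=0xfd blk=63 s=7: VC-HIT | VC [39]
  [7] addr=0x2c blk=11 s=3: MISS | VC [39, 59]
  [8] addr=0x3e blk=15 s=7: MISS | VC [39, 59, 63]
  [9] addr=0x2d blk=11 s=3: L1-HIT | VC [39, 59, 63]
  [10] addr=0x3f blk=15 s=7: L1-HIT | VC [39, 59, 63]
  [11] addr=0x5c blk=23 s=7: MISS | VC [39, 59, 63, 15]
  [12] addr=0x3f blk=15 s=7: VC-HIT | VC [39, 59, 63, 23]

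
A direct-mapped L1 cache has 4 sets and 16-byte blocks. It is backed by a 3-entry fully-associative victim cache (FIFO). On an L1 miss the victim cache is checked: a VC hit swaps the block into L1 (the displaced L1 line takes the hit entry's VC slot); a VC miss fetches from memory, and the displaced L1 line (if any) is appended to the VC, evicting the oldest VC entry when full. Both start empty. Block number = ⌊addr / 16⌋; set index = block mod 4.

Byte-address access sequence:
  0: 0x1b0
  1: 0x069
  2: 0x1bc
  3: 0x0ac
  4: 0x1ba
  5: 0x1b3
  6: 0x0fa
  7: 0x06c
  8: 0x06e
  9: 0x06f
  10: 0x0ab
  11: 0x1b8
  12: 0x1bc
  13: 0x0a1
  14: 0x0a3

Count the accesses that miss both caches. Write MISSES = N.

MISSES = 4

0: 0x1b0 (blk 27, set 3) → MISS  vc=[]
1: 0x69 (blk 6, set 2) → MISS  vc=[]
2: 0x1bc (blk 27, set 3) → L1-HIT  vc=[]
3: 0xac (blk 10, set 2) → MISS  vc=[6]
4: 0x1ba (blk 27, set 3) → L1-HIT  vc=[6]
5: 0x1b3 (blk 27, set 3) → L1-HIT  vc=[6]
6: 0xfa (blk 15, set 3) → MISS  vc=[6, 27]
7: 0x6c (blk 6, set 2) → VC-HIT  vc=[10, 27]
8: 0x6e (blk 6, set 2) → L1-HIT  vc=[10, 27]
9: 0x6f (blk 6, set 2) → L1-HIT  vc=[10, 27]
10: 0xab (blk 10, set 2) → VC-HIT  vc=[6, 27]
11: 0x1b8 (blk 27, set 3) → VC-HIT  vc=[6, 15]
12: 0x1bc (blk 27, set 3) → L1-HIT  vc=[6, 15]
13: 0xa1 (blk 10, set 2) → L1-HIT  vc=[6, 15]
14: 0xa3 (blk 10, set 2) → L1-HIT  vc=[6, 15]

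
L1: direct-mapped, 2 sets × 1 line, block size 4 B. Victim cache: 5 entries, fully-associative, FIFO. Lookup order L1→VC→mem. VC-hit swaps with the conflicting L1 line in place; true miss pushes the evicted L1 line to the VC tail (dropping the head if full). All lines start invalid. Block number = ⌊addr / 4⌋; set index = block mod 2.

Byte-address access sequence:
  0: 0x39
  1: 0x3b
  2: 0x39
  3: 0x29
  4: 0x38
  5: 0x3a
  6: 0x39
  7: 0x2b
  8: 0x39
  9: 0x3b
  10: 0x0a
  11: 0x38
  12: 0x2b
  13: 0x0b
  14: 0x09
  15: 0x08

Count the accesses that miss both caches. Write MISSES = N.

MISSES = 3

  [0] addr=0x39 blk=14 s=0: MISS | VC []
  [1] addr=0x3b blk=14 s=0: L1-HIT | VC []
  [2] addr=0x39 blk=14 s=0: L1-HIT | VC []
  [3] addr=0x29 blk=10 s=0: MISS | VC [14]
  [4] addr=0x38 blk=14 s=0: VC-HIT | VC [10]
  [5] addr=0x3a blk=14 s=0: L1-HIT | VC [10]
  [6] addr=0x39 blk=14 s=0: L1-HIT | VC [10]
  [7] addr=0x2b blk=10 s=0: VC-HIT | VC [14]
  [8] addr=0x39 blk=14 s=0: VC-HIT | VC [10]
  [9] addr=0x3b blk=14 s=0: L1-HIT | VC [10]
  [10] addr=0xa blk=2 s=0: MISS | VC [10, 14]
  [11] addr=0x38 blk=14 s=0: VC-HIT | VC [10, 2]
  [12] addr=0x2b blk=10 s=0: VC-HIT | VC [14, 2]
  [13] addr=0xb blk=2 s=0: VC-HIT | VC [14, 10]
  [14] addr=0x9 blk=2 s=0: L1-HIT | VC [14, 10]
  [15] addr=0x8 blk=2 s=0: L1-HIT | VC [14, 10]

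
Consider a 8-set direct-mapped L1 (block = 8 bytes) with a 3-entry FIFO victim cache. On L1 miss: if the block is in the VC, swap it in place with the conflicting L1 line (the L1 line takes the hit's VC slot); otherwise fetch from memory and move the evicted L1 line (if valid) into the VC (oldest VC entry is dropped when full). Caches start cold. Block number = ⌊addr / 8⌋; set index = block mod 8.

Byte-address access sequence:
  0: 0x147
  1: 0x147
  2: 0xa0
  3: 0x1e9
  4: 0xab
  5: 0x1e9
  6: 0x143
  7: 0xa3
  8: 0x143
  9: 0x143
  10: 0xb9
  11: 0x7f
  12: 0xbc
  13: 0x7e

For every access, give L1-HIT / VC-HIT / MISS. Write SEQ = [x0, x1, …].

  [0] addr=0x147 blk=40 s=0: MISS | VC []
  [1] addr=0x147 blk=40 s=0: L1-HIT | VC []
  [2] addr=0xa0 blk=20 s=4: MISS | VC []
  [3] addr=0x1e9 blk=61 s=5: MISS | VC []
  [4] addr=0xab blk=21 s=5: MISS | VC [61]
  [5] addr=0x1e9 blk=61 s=5: VC-HIT | VC [21]
  [6] addr=0x143 blk=40 s=0: L1-HIT | VC [21]
  [7] addr=0xa3 blk=20 s=4: L1-HIT | VC [21]
  [8] addr=0x143 blk=40 s=0: L1-HIT | VC [21]
  [9] addr=0x143 blk=40 s=0: L1-HIT | VC [21]
  [10] addr=0xb9 blk=23 s=7: MISS | VC [21]
  [11] addr=0x7f blk=15 s=7: MISS | VC [21, 23]
  [12] addr=0xbc blk=23 s=7: VC-HIT | VC [21, 15]
  [13] addr=0x7e blk=15 s=7: VC-HIT | VC [21, 23]

SEQ = [MISS, L1-HIT, MISS, MISS, MISS, VC-HIT, L1-HIT, L1-HIT, L1-HIT, L1-HIT, MISS, MISS, VC-HIT, VC-HIT]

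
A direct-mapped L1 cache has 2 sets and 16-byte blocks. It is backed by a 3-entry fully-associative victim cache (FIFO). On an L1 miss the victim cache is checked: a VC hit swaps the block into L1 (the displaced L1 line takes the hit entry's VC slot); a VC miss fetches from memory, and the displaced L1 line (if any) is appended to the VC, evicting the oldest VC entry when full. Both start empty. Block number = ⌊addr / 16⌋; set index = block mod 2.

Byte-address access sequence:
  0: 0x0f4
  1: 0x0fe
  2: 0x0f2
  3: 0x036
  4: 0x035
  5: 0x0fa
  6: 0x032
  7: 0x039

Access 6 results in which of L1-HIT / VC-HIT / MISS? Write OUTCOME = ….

0: 0xf4 (blk 15, set 1) → MISS  vc=[]
1: 0xfe (blk 15, set 1) → L1-HIT  vc=[]
2: 0xf2 (blk 15, set 1) → L1-HIT  vc=[]
3: 0x36 (blk 3, set 1) → MISS  vc=[15]
4: 0x35 (blk 3, set 1) → L1-HIT  vc=[15]
5: 0xfa (blk 15, set 1) → VC-HIT  vc=[3]
6: 0x32 (blk 3, set 1) → VC-HIT  vc=[15]
7: 0x39 (blk 3, set 1) → L1-HIT  vc=[15]

OUTCOME = VC-HIT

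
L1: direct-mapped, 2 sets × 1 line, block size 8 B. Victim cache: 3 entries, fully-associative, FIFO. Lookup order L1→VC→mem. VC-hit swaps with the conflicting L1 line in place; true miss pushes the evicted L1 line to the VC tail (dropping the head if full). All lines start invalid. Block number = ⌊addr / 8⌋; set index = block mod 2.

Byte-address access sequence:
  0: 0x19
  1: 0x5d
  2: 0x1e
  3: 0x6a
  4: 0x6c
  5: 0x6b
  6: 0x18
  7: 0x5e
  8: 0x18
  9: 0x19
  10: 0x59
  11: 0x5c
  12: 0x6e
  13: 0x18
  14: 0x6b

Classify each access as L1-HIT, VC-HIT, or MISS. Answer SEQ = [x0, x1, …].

SEQ = [MISS, MISS, VC-HIT, MISS, L1-HIT, L1-HIT, VC-HIT, VC-HIT, VC-HIT, L1-HIT, VC-HIT, L1-HIT, VC-HIT, VC-HIT, VC-HIT]

#0 0x19→b3/s1 MISS; vc=[]
#1 0x5d→b11/s1 MISS; vc=[3]
#2 0x1e→b3/s1 VC-HIT; vc=[11]
#3 0x6a→b13/s1 MISS; vc=[11,3]
#4 0x6c→b13/s1 L1-HIT; vc=[11,3]
#5 0x6b→b13/s1 L1-HIT; vc=[11,3]
#6 0x18→b3/s1 VC-HIT; vc=[11,13]
#7 0x5e→b11/s1 VC-HIT; vc=[3,13]
#8 0x18→b3/s1 VC-HIT; vc=[11,13]
#9 0x19→b3/s1 L1-HIT; vc=[11,13]
#10 0x59→b11/s1 VC-HIT; vc=[3,13]
#11 0x5c→b11/s1 L1-HIT; vc=[3,13]
#12 0x6e→b13/s1 VC-HIT; vc=[3,11]
#13 0x18→b3/s1 VC-HIT; vc=[13,11]
#14 0x6b→b13/s1 VC-HIT; vc=[3,11]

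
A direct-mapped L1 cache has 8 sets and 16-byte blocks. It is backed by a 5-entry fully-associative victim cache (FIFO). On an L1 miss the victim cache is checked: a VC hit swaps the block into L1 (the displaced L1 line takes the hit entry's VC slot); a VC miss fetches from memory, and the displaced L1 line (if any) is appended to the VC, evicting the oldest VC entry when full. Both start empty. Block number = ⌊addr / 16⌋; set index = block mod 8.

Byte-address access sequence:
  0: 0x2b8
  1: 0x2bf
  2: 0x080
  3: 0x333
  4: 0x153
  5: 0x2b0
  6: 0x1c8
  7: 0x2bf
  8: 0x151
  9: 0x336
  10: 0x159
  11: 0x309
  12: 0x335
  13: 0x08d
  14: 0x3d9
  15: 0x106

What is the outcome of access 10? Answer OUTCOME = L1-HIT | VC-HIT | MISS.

OUTCOME = L1-HIT

0: 0x2b8 (blk 43, set 3) → MISS  vc=[]
1: 0x2bf (blk 43, set 3) → L1-HIT  vc=[]
2: 0x80 (blk 8, set 0) → MISS  vc=[]
3: 0x333 (blk 51, set 3) → MISS  vc=[43]
4: 0x153 (blk 21, set 5) → MISS  vc=[43]
5: 0x2b0 (blk 43, set 3) → VC-HIT  vc=[51]
6: 0x1c8 (blk 28, set 4) → MISS  vc=[51]
7: 0x2bf (blk 43, set 3) → L1-HIT  vc=[51]
8: 0x151 (blk 21, set 5) → L1-HIT  vc=[51]
9: 0x336 (blk 51, set 3) → VC-HIT  vc=[43]
10: 0x159 (blk 21, set 5) → L1-HIT  vc=[43]
11: 0x309 (blk 48, set 0) → MISS  vc=[43, 8]
12: 0x335 (blk 51, set 3) → L1-HIT  vc=[43, 8]
13: 0x8d (blk 8, set 0) → VC-HIT  vc=[43, 48]
14: 0x3d9 (blk 61, set 5) → MISS  vc=[43, 48, 21]
15: 0x106 (blk 16, set 0) → MISS  vc=[43, 48, 21, 8]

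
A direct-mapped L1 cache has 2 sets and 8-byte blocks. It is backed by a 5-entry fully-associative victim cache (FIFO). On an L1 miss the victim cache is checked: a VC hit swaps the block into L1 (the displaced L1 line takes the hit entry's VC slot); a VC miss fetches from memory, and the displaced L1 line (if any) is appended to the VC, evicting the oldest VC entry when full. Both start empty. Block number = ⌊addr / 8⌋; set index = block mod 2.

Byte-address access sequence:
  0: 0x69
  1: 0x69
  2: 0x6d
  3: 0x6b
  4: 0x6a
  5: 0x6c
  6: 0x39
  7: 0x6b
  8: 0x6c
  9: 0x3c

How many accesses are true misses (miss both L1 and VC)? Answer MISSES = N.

MISSES = 2

#0 0x69→b13/s1 MISS; vc=[]
#1 0x69→b13/s1 L1-HIT; vc=[]
#2 0x6d→b13/s1 L1-HIT; vc=[]
#3 0x6b→b13/s1 L1-HIT; vc=[]
#4 0x6a→b13/s1 L1-HIT; vc=[]
#5 0x6c→b13/s1 L1-HIT; vc=[]
#6 0x39→b7/s1 MISS; vc=[13]
#7 0x6b→b13/s1 VC-HIT; vc=[7]
#8 0x6c→b13/s1 L1-HIT; vc=[7]
#9 0x3c→b7/s1 VC-HIT; vc=[13]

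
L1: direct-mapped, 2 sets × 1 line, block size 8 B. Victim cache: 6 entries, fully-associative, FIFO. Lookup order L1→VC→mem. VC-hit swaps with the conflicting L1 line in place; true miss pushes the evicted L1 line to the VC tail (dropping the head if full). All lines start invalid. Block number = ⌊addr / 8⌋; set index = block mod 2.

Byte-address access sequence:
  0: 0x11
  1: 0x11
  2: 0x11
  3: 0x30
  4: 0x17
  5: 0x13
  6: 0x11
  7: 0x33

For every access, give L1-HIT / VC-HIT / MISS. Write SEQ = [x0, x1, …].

SEQ = [MISS, L1-HIT, L1-HIT, MISS, VC-HIT, L1-HIT, L1-HIT, VC-HIT]

  [0] addr=0x11 blk=2 s=0: MISS | VC []
  [1] addr=0x11 blk=2 s=0: L1-HIT | VC []
  [2] addr=0x11 blk=2 s=0: L1-HIT | VC []
  [3] addr=0x30 blk=6 s=0: MISS | VC [2]
  [4] addr=0x17 blk=2 s=0: VC-HIT | VC [6]
  [5] addr=0x13 blk=2 s=0: L1-HIT | VC [6]
  [6] addr=0x11 blk=2 s=0: L1-HIT | VC [6]
  [7] addr=0x33 blk=6 s=0: VC-HIT | VC [2]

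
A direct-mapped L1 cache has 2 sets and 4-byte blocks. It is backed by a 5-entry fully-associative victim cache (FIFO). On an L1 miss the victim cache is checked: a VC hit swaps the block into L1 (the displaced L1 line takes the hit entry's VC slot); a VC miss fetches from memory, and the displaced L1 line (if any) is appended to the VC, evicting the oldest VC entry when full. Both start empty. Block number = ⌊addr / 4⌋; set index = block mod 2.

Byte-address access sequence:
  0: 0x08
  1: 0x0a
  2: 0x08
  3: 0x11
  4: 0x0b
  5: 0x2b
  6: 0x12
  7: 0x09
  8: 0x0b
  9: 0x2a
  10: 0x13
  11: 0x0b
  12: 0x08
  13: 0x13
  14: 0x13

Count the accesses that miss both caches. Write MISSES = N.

  [0] addr=0x8 blk=2 s=0: MISS | VC []
  [1] addr=0xa blk=2 s=0: L1-HIT | VC []
  [2] addr=0x8 blk=2 s=0: L1-HIT | VC []
  [3] addr=0x11 blk=4 s=0: MISS | VC [2]
  [4] addr=0xb blk=2 s=0: VC-HIT | VC [4]
  [5] addr=0x2b blk=10 s=0: MISS | VC [4, 2]
  [6] addr=0x12 blk=4 s=0: VC-HIT | VC [10, 2]
  [7] addr=0x9 blk=2 s=0: VC-HIT | VC [10, 4]
  [8] addr=0xb blk=2 s=0: L1-HIT | VC [10, 4]
  [9] addr=0x2a blk=10 s=0: VC-HIT | VC [2, 4]
  [10] addr=0x13 blk=4 s=0: VC-HIT | VC [2, 10]
  [11] addr=0xb blk=2 s=0: VC-HIT | VC [4, 10]
  [12] addr=0x8 blk=2 s=0: L1-HIT | VC [4, 10]
  [13] addr=0x13 blk=4 s=0: VC-HIT | VC [2, 10]
  [14] addr=0x13 blk=4 s=0: L1-HIT | VC [2, 10]

MISSES = 3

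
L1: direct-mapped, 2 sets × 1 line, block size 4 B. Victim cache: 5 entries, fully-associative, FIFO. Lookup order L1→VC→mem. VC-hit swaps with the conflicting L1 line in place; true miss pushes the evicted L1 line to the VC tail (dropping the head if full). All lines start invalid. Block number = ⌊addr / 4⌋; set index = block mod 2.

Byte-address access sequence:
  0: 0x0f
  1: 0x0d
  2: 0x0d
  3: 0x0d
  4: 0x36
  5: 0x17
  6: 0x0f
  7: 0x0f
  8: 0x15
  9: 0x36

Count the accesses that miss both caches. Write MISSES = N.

0: 0xf (blk 3, set 1) → MISS  vc=[]
1: 0xd (blk 3, set 1) → L1-HIT  vc=[]
2: 0xd (blk 3, set 1) → L1-HIT  vc=[]
3: 0xd (blk 3, set 1) → L1-HIT  vc=[]
4: 0x36 (blk 13, set 1) → MISS  vc=[3]
5: 0x17 (blk 5, set 1) → MISS  vc=[3, 13]
6: 0xf (blk 3, set 1) → VC-HIT  vc=[5, 13]
7: 0xf (blk 3, set 1) → L1-HIT  vc=[5, 13]
8: 0x15 (blk 5, set 1) → VC-HIT  vc=[3, 13]
9: 0x36 (blk 13, set 1) → VC-HIT  vc=[3, 5]

MISSES = 3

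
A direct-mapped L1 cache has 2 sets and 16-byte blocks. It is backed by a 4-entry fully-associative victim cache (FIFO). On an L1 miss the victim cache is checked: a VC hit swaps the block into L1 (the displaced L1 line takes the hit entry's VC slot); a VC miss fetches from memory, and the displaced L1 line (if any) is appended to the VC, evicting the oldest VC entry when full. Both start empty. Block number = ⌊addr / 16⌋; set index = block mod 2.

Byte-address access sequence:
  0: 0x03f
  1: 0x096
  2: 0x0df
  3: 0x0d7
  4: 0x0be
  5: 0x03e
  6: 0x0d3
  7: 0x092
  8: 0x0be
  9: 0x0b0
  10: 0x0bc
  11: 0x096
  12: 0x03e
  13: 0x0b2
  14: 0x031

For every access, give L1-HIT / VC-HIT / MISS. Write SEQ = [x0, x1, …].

#0 0x3f→b3/s1 MISS; vc=[]
#1 0x96→b9/s1 MISS; vc=[3]
#2 0xdf→b13/s1 MISS; vc=[3,9]
#3 0xd7→b13/s1 L1-HIT; vc=[3,9]
#4 0xbe→b11/s1 MISS; vc=[3,9,13]
#5 0x3e→b3/s1 VC-HIT; vc=[11,9,13]
#6 0xd3→b13/s1 VC-HIT; vc=[11,9,3]
#7 0x92→b9/s1 VC-HIT; vc=[11,13,3]
#8 0xbe→b11/s1 VC-HIT; vc=[9,13,3]
#9 0xb0→b11/s1 L1-HIT; vc=[9,13,3]
#10 0xbc→b11/s1 L1-HIT; vc=[9,13,3]
#11 0x96→b9/s1 VC-HIT; vc=[11,13,3]
#12 0x3e→b3/s1 VC-HIT; vc=[11,13,9]
#13 0xb2→b11/s1 VC-HIT; vc=[3,13,9]
#14 0x31→b3/s1 VC-HIT; vc=[11,13,9]

SEQ = [MISS, MISS, MISS, L1-HIT, MISS, VC-HIT, VC-HIT, VC-HIT, VC-HIT, L1-HIT, L1-HIT, VC-HIT, VC-HIT, VC-HIT, VC-HIT]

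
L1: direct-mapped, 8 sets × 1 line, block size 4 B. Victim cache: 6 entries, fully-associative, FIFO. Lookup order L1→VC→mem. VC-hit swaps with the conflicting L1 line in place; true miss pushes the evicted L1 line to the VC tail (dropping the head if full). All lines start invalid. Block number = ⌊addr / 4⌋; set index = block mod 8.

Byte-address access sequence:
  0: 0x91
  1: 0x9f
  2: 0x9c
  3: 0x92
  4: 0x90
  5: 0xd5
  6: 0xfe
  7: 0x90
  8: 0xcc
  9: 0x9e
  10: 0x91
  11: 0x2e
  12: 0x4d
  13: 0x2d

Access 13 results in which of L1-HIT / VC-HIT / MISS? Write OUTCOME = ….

0: 0x91 (blk 36, set 4) → MISS  vc=[]
1: 0x9f (blk 39, set 7) → MISS  vc=[]
2: 0x9c (blk 39, set 7) → L1-HIT  vc=[]
3: 0x92 (blk 36, set 4) → L1-HIT  vc=[]
4: 0x90 (blk 36, set 4) → L1-HIT  vc=[]
5: 0xd5 (blk 53, set 5) → MISS  vc=[]
6: 0xfe (blk 63, set 7) → MISS  vc=[39]
7: 0x90 (blk 36, set 4) → L1-HIT  vc=[39]
8: 0xcc (blk 51, set 3) → MISS  vc=[39]
9: 0x9e (blk 39, set 7) → VC-HIT  vc=[63]
10: 0x91 (blk 36, set 4) → L1-HIT  vc=[63]
11: 0x2e (blk 11, set 3) → MISS  vc=[63, 51]
12: 0x4d (blk 19, set 3) → MISS  vc=[63, 51, 11]
13: 0x2d (blk 11, set 3) → VC-HIT  vc=[63, 51, 19]

OUTCOME = VC-HIT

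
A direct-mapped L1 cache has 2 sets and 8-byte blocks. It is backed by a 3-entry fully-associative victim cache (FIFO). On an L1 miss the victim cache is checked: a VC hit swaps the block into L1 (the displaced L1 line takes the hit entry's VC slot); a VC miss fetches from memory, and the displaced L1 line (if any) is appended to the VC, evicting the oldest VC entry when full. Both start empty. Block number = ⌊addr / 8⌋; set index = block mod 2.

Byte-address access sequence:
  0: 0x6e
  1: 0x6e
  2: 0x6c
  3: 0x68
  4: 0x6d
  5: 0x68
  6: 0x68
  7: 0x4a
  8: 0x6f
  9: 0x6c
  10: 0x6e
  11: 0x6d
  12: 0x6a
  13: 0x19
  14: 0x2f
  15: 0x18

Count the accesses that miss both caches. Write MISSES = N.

#0 0x6e→b13/s1 MISS; vc=[]
#1 0x6e→b13/s1 L1-HIT; vc=[]
#2 0x6c→b13/s1 L1-HIT; vc=[]
#3 0x68→b13/s1 L1-HIT; vc=[]
#4 0x6d→b13/s1 L1-HIT; vc=[]
#5 0x68→b13/s1 L1-HIT; vc=[]
#6 0x68→b13/s1 L1-HIT; vc=[]
#7 0x4a→b9/s1 MISS; vc=[13]
#8 0x6f→b13/s1 VC-HIT; vc=[9]
#9 0x6c→b13/s1 L1-HIT; vc=[9]
#10 0x6e→b13/s1 L1-HIT; vc=[9]
#11 0x6d→b13/s1 L1-HIT; vc=[9]
#12 0x6a→b13/s1 L1-HIT; vc=[9]
#13 0x19→b3/s1 MISS; vc=[9,13]
#14 0x2f→b5/s1 MISS; vc=[9,13,3]
#15 0x18→b3/s1 VC-HIT; vc=[9,13,5]

MISSES = 4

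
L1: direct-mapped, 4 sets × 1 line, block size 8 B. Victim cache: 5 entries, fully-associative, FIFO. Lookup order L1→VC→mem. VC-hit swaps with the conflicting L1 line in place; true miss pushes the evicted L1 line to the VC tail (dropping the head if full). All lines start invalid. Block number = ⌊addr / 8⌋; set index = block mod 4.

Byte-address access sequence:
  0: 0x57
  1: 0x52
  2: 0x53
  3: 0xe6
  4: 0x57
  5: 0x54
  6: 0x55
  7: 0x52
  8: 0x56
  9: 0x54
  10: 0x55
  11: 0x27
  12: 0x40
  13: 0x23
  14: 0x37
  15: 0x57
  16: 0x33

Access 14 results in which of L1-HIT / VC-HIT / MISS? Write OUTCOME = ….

OUTCOME = MISS

  [0] addr=0x57 blk=10 s=2: MISS | VC []
  [1] addr=0x52 blk=10 s=2: L1-HIT | VC []
  [2] addr=0x53 blk=10 s=2: L1-HIT | VC []
  [3] addr=0xe6 blk=28 s=0: MISS | VC []
  [4] addr=0x57 blk=10 s=2: L1-HIT | VC []
  [5] addr=0x54 blk=10 s=2: L1-HIT | VC []
  [6] addr=0x55 blk=10 s=2: L1-HIT | VC []
  [7] addr=0x52 blk=10 s=2: L1-HIT | VC []
  [8] addr=0x56 blk=10 s=2: L1-HIT | VC []
  [9] addr=0x54 blk=10 s=2: L1-HIT | VC []
  [10] addr=0x55 blk=10 s=2: L1-HIT | VC []
  [11] addr=0x27 blk=4 s=0: MISS | VC [28]
  [12] addr=0x40 blk=8 s=0: MISS | VC [28, 4]
  [13] addr=0x23 blk=4 s=0: VC-HIT | VC [28, 8]
  [14] addr=0x37 blk=6 s=2: MISS | VC [28, 8, 10]
  [15] addr=0x57 blk=10 s=2: VC-HIT | VC [28, 8, 6]
  [16] addr=0x33 blk=6 s=2: VC-HIT | VC [28, 8, 10]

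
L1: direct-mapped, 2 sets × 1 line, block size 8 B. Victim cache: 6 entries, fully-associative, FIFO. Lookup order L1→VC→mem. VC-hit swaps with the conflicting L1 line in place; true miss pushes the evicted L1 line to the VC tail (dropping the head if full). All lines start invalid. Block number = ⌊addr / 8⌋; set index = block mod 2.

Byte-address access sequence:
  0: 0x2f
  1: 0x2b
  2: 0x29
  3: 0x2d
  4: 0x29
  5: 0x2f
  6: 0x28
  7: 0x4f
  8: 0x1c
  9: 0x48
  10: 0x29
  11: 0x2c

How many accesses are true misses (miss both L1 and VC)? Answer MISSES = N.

  [0] addr=0x2f blk=5 s=1: MISS | VC []
  [1] addr=0x2b blk=5 s=1: L1-HIT | VC []
  [2] addr=0x29 blk=5 s=1: L1-HIT | VC []
  [3] addr=0x2d blk=5 s=1: L1-HIT | VC []
  [4] addr=0x29 blk=5 s=1: L1-HIT | VC []
  [5] addr=0x2f blk=5 s=1: L1-HIT | VC []
  [6] addr=0x28 blk=5 s=1: L1-HIT | VC []
  [7] addr=0x4f blk=9 s=1: MISS | VC [5]
  [8] addr=0x1c blk=3 s=1: MISS | VC [5, 9]
  [9] addr=0x48 blk=9 s=1: VC-HIT | VC [5, 3]
  [10] addr=0x29 blk=5 s=1: VC-HIT | VC [9, 3]
  [11] addr=0x2c blk=5 s=1: L1-HIT | VC [9, 3]

MISSES = 3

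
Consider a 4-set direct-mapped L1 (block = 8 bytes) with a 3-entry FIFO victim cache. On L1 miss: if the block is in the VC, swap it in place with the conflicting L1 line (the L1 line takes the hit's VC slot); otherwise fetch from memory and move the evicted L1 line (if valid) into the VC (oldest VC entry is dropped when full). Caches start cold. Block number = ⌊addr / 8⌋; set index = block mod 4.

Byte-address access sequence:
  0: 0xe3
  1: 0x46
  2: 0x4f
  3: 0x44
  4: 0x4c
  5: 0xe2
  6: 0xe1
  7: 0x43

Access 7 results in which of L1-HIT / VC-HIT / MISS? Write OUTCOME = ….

OUTCOME = VC-HIT

#0 0xe3→b28/s0 MISS; vc=[]
#1 0x46→b8/s0 MISS; vc=[28]
#2 0x4f→b9/s1 MISS; vc=[28]
#3 0x44→b8/s0 L1-HIT; vc=[28]
#4 0x4c→b9/s1 L1-HIT; vc=[28]
#5 0xe2→b28/s0 VC-HIT; vc=[8]
#6 0xe1→b28/s0 L1-HIT; vc=[8]
#7 0x43→b8/s0 VC-HIT; vc=[28]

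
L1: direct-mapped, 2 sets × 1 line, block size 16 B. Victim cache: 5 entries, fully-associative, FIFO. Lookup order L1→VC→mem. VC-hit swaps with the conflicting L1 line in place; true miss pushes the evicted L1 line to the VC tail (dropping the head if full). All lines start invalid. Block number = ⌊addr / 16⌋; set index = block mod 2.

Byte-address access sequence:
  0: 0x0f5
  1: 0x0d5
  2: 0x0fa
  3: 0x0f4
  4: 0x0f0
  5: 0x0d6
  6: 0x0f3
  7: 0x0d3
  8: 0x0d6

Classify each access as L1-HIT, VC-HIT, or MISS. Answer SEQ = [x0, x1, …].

SEQ = [MISS, MISS, VC-HIT, L1-HIT, L1-HIT, VC-HIT, VC-HIT, VC-HIT, L1-HIT]

  [0] addr=0xf5 blk=15 s=1: MISS | VC []
  [1] addr=0xd5 blk=13 s=1: MISS | VC [15]
  [2] addr=0xfa blk=15 s=1: VC-HIT | VC [13]
  [3] addr=0xf4 blk=15 s=1: L1-HIT | VC [13]
  [4] addr=0xf0 blk=15 s=1: L1-HIT | VC [13]
  [5] addr=0xd6 blk=13 s=1: VC-HIT | VC [15]
  [6] addr=0xf3 blk=15 s=1: VC-HIT | VC [13]
  [7] addr=0xd3 blk=13 s=1: VC-HIT | VC [15]
  [8] addr=0xd6 blk=13 s=1: L1-HIT | VC [15]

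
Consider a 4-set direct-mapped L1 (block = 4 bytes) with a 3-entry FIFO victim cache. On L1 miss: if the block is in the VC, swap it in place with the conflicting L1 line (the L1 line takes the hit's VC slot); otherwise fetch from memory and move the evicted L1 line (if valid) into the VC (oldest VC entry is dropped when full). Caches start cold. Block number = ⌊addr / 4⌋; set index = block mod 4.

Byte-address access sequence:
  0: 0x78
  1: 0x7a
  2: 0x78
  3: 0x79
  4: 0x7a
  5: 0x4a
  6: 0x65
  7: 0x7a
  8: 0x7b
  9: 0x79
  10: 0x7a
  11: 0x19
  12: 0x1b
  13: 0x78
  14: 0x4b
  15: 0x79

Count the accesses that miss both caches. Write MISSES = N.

0: 0x78 (blk 30, set 2) → MISS  vc=[]
1: 0x7a (blk 30, set 2) → L1-HIT  vc=[]
2: 0x78 (blk 30, set 2) → L1-HIT  vc=[]
3: 0x79 (blk 30, set 2) → L1-HIT  vc=[]
4: 0x7a (blk 30, set 2) → L1-HIT  vc=[]
5: 0x4a (blk 18, set 2) → MISS  vc=[30]
6: 0x65 (blk 25, set 1) → MISS  vc=[30]
7: 0x7a (blk 30, set 2) → VC-HIT  vc=[18]
8: 0x7b (blk 30, set 2) → L1-HIT  vc=[18]
9: 0x79 (blk 30, set 2) → L1-HIT  vc=[18]
10: 0x7a (blk 30, set 2) → L1-HIT  vc=[18]
11: 0x19 (blk 6, set 2) → MISS  vc=[18, 30]
12: 0x1b (blk 6, set 2) → L1-HIT  vc=[18, 30]
13: 0x78 (blk 30, set 2) → VC-HIT  vc=[18, 6]
14: 0x4b (blk 18, set 2) → VC-HIT  vc=[30, 6]
15: 0x79 (blk 30, set 2) → VC-HIT  vc=[18, 6]

MISSES = 4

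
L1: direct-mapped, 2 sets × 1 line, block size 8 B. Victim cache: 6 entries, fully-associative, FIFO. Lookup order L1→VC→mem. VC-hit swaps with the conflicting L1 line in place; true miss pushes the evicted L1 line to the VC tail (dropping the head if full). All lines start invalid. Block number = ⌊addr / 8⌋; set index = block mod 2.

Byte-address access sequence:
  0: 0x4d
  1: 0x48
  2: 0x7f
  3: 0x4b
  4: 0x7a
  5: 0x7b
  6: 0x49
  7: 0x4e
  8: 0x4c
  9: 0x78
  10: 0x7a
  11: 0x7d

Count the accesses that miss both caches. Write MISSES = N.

#0 0x4d→b9/s1 MISS; vc=[]
#1 0x48→b9/s1 L1-HIT; vc=[]
#2 0x7f→b15/s1 MISS; vc=[9]
#3 0x4b→b9/s1 VC-HIT; vc=[15]
#4 0x7a→b15/s1 VC-HIT; vc=[9]
#5 0x7b→b15/s1 L1-HIT; vc=[9]
#6 0x49→b9/s1 VC-HIT; vc=[15]
#7 0x4e→b9/s1 L1-HIT; vc=[15]
#8 0x4c→b9/s1 L1-HIT; vc=[15]
#9 0x78→b15/s1 VC-HIT; vc=[9]
#10 0x7a→b15/s1 L1-HIT; vc=[9]
#11 0x7d→b15/s1 L1-HIT; vc=[9]

MISSES = 2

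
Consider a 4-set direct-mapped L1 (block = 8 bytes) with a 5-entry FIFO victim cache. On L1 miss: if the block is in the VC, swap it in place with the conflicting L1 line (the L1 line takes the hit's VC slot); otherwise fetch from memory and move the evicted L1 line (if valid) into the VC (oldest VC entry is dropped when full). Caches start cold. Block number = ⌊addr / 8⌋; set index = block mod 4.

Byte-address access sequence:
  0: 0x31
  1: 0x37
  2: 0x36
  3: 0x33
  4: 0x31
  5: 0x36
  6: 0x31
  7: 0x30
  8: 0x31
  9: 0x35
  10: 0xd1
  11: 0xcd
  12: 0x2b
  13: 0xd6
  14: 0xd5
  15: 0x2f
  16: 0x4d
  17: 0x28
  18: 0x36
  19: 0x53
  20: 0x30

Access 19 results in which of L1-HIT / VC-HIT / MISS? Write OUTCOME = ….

OUTCOME = MISS

#0 0x31→b6/s2 MISS; vc=[]
#1 0x37→b6/s2 L1-HIT; vc=[]
#2 0x36→b6/s2 L1-HIT; vc=[]
#3 0x33→b6/s2 L1-HIT; vc=[]
#4 0x31→b6/s2 L1-HIT; vc=[]
#5 0x36→b6/s2 L1-HIT; vc=[]
#6 0x31→b6/s2 L1-HIT; vc=[]
#7 0x30→b6/s2 L1-HIT; vc=[]
#8 0x31→b6/s2 L1-HIT; vc=[]
#9 0x35→b6/s2 L1-HIT; vc=[]
#10 0xd1→b26/s2 MISS; vc=[6]
#11 0xcd→b25/s1 MISS; vc=[6]
#12 0x2b→b5/s1 MISS; vc=[6,25]
#13 0xd6→b26/s2 L1-HIT; vc=[6,25]
#14 0xd5→b26/s2 L1-HIT; vc=[6,25]
#15 0x2f→b5/s1 L1-HIT; vc=[6,25]
#16 0x4d→b9/s1 MISS; vc=[6,25,5]
#17 0x28→b5/s1 VC-HIT; vc=[6,25,9]
#18 0x36→b6/s2 VC-HIT; vc=[26,25,9]
#19 0x53→b10/s2 MISS; vc=[26,25,9,6]
#20 0x30→b6/s2 VC-HIT; vc=[26,25,9,10]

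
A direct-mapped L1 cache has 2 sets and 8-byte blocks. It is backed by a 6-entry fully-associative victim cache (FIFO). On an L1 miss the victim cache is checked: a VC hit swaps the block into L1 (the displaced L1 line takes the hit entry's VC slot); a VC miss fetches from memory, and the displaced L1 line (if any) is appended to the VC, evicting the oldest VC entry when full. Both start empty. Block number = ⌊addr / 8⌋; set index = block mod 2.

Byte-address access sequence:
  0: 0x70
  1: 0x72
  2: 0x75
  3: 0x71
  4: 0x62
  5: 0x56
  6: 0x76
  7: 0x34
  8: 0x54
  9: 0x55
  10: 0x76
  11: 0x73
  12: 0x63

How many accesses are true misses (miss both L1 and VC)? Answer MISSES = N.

0: 0x70 (blk 14, set 0) → MISS  vc=[]
1: 0x72 (blk 14, set 0) → L1-HIT  vc=[]
2: 0x75 (blk 14, set 0) → L1-HIT  vc=[]
3: 0x71 (blk 14, set 0) → L1-HIT  vc=[]
4: 0x62 (blk 12, set 0) → MISS  vc=[14]
5: 0x56 (blk 10, set 0) → MISS  vc=[14, 12]
6: 0x76 (blk 14, set 0) → VC-HIT  vc=[10, 12]
7: 0x34 (blk 6, set 0) → MISS  vc=[10, 12, 14]
8: 0x54 (blk 10, set 0) → VC-HIT  vc=[6, 12, 14]
9: 0x55 (blk 10, set 0) → L1-HIT  vc=[6, 12, 14]
10: 0x76 (blk 14, set 0) → VC-HIT  vc=[6, 12, 10]
11: 0x73 (blk 14, set 0) → L1-HIT  vc=[6, 12, 10]
12: 0x63 (blk 12, set 0) → VC-HIT  vc=[6, 14, 10]

MISSES = 4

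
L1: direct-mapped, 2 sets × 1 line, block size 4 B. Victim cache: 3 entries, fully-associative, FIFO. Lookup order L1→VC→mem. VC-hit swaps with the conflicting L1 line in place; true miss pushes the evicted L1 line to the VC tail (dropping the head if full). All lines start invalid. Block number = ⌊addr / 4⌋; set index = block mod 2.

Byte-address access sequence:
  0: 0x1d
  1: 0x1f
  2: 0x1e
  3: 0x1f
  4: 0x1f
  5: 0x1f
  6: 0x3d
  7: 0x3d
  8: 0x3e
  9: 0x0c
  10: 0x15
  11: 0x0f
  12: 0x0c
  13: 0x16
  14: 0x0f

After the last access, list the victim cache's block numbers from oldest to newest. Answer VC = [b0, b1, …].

VC = [7, 15, 5]

0: 0x1d (blk 7, set 1) → MISS  vc=[]
1: 0x1f (blk 7, set 1) → L1-HIT  vc=[]
2: 0x1e (blk 7, set 1) → L1-HIT  vc=[]
3: 0x1f (blk 7, set 1) → L1-HIT  vc=[]
4: 0x1f (blk 7, set 1) → L1-HIT  vc=[]
5: 0x1f (blk 7, set 1) → L1-HIT  vc=[]
6: 0x3d (blk 15, set 1) → MISS  vc=[7]
7: 0x3d (blk 15, set 1) → L1-HIT  vc=[7]
8: 0x3e (blk 15, set 1) → L1-HIT  vc=[7]
9: 0xc (blk 3, set 1) → MISS  vc=[7, 15]
10: 0x15 (blk 5, set 1) → MISS  vc=[7, 15, 3]
11: 0xf (blk 3, set 1) → VC-HIT  vc=[7, 15, 5]
12: 0xc (blk 3, set 1) → L1-HIT  vc=[7, 15, 5]
13: 0x16 (blk 5, set 1) → VC-HIT  vc=[7, 15, 3]
14: 0xf (blk 3, set 1) → VC-HIT  vc=[7, 15, 5]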